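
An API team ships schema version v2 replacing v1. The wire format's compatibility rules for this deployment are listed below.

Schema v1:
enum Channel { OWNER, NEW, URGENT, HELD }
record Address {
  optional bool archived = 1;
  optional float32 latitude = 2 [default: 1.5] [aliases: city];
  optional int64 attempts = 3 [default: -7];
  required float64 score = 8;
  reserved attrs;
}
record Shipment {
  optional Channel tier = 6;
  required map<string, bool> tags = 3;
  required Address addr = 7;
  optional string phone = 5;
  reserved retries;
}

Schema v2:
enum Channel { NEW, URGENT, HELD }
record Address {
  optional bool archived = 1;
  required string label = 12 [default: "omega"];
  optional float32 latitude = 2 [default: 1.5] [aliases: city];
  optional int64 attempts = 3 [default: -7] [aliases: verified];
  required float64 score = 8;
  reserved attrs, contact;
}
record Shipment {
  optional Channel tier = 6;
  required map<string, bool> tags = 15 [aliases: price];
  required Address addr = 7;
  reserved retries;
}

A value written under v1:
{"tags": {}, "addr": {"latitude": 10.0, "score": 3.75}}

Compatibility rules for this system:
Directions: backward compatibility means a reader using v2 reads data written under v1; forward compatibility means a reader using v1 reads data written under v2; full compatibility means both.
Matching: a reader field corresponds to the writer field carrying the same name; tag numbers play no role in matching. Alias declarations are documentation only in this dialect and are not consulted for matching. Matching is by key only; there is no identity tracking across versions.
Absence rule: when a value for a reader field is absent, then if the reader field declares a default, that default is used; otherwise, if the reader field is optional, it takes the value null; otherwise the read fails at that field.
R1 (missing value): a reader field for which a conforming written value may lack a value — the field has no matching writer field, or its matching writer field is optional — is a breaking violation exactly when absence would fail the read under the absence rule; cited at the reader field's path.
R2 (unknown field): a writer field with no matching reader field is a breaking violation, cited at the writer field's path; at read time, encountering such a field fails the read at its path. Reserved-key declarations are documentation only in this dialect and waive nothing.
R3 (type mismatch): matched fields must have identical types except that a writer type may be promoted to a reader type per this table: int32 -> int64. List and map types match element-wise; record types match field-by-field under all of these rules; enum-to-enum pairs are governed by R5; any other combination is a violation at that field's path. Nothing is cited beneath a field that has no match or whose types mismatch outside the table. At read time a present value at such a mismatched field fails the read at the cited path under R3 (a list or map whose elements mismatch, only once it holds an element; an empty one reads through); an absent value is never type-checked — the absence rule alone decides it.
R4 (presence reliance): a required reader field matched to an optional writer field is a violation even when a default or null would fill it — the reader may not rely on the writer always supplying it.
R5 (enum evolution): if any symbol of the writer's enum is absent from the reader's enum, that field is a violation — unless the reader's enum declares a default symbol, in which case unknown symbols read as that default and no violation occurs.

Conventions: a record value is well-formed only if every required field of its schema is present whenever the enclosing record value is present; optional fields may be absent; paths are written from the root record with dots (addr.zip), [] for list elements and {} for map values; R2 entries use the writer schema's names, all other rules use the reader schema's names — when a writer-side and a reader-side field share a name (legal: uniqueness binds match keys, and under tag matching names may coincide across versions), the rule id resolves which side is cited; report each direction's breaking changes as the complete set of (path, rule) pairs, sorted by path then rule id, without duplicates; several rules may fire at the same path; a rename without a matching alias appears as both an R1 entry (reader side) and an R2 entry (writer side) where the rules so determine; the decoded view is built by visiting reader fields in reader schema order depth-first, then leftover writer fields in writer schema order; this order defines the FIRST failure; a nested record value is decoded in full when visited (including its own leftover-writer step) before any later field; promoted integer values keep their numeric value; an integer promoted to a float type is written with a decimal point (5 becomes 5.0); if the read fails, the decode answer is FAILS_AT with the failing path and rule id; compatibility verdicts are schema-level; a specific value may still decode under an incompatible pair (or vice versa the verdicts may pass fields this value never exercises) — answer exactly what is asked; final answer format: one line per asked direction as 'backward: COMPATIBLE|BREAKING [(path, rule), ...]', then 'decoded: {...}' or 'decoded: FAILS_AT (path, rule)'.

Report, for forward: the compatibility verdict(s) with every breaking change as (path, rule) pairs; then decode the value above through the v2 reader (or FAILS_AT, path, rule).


in Shipment below, arrows point writer -> reader
forward pass over Shipment, reader schema v1, writer schema v2:
  writer optional, Channel -> Channel: reader tier maps from writer tier
  writer required, map<string, bool> -> map<string, bool>: reader tags maps from writer tags
  writer required, Address -> Address: reader addr maps from writer addr
  no writer field matches reader phone
  writer optional, bool -> bool: reader addr.archived maps from writer addr.archived
  writer optional, float32 -> float32: reader addr.latitude maps from writer addr.latitude
  writer optional, int64 -> int64: reader addr.attempts maps from writer addr.attempts
  writer required, float64 -> float64: reader addr.score maps from writer addr.score
  addr.label (writer side), unknown to reader
  violation R2 at addr.label
  forward on Shipment therefore BREAKING (1)
decode walk for Shipment under reader schema v2:
  tier := null (not supplied -> null)
  tags := {}
  addr.archived := null (not supplied -> null)
  addr.label := "omega" (no value, default fills)
  addr.latitude := 10.0
  addr.attempts := -7 (no value, default fills)
  addr.score := 3.75
  => decoded: {"tier": null, "tags": {}, "addr": {"archived": null, "label": "omega", "latitude": 10.0, "attempts": -7, "score": 3.75}}
the rest of the Shipment diff is inert for this question:
  field tags in record Shipment: tag 3 changed to 15 -> inert for the asked Shipment verdict: nothing fires
  enum Channel (field tier in record Shipment): symbol OWNER removed -> matters only for Shipment's backward compatibility — outside the asked direction

forward: BREAKING [(addr.label, R2)]; decoded: {"tier": null, "tags": {}, "addr": {"archived": null, "label": "omega", "latitude": 10.0, "attempts": -7, "score": 3.75}}


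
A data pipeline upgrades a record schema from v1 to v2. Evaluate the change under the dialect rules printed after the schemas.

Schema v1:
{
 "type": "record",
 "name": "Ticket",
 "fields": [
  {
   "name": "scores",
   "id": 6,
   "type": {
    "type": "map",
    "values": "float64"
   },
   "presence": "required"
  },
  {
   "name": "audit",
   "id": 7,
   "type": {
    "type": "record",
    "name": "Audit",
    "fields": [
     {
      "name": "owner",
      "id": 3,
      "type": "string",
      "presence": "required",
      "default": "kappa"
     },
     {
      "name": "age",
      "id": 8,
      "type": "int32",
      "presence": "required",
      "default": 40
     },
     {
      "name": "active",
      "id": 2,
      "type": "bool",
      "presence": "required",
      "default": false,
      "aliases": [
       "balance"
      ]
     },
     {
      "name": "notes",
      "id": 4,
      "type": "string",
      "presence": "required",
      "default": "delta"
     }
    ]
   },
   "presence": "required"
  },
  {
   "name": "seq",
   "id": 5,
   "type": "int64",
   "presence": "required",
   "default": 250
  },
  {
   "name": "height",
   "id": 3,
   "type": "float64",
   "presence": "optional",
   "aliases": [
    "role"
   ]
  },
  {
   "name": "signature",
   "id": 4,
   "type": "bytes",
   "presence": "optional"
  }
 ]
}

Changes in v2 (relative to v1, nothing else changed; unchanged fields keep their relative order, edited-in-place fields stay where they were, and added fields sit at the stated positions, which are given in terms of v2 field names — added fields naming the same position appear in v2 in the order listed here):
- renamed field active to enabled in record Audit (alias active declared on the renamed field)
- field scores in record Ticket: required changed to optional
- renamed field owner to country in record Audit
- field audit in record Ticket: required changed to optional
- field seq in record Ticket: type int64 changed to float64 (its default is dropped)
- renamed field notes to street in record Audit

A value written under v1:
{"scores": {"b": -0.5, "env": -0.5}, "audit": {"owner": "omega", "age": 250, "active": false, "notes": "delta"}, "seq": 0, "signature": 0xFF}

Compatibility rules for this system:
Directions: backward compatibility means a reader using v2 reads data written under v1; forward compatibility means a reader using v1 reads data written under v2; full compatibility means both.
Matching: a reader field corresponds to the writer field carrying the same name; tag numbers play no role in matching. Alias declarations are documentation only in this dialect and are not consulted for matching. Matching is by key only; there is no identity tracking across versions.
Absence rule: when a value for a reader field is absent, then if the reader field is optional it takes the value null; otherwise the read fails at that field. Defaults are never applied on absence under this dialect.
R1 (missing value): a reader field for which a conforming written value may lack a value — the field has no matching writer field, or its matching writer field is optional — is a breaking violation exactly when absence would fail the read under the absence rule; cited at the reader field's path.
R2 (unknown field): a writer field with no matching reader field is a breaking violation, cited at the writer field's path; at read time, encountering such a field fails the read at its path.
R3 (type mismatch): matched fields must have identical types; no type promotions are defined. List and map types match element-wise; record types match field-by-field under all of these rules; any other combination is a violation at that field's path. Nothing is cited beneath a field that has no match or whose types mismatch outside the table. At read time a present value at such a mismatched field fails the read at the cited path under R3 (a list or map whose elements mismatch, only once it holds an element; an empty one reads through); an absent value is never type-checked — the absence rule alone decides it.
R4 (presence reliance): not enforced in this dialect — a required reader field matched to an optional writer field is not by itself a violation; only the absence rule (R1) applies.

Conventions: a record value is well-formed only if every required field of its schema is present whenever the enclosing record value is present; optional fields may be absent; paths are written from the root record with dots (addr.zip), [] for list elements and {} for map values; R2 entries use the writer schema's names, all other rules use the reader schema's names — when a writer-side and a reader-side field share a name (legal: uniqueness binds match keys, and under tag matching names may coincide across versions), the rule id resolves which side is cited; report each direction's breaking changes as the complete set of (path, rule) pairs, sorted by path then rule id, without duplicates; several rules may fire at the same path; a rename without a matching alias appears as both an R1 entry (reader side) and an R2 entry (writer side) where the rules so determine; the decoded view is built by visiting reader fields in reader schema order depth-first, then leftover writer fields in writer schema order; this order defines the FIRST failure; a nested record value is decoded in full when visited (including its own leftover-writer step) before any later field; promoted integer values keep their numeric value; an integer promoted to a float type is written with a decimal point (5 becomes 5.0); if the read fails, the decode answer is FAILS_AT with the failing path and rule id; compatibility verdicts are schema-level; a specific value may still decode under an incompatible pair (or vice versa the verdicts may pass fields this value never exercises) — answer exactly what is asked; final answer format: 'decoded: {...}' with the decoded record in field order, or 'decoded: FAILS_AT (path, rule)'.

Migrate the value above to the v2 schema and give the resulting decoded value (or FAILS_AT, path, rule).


the writer's type comes first in each Ticket pair
decode (reader v2):
  scores := {"b": -0.5, "env": -0.5}
  read fails at audit.country under R1 (no fill)
  => FAILS_AT (audit.country, R1)
remaining Ticket differences; none change what is asked:
  renamed field active to enabled in record Audit (alias active declared on the renamed field) -> a verdict-level change on Ticket — the shown value reads the same
  field scores in record Ticket: required changed to optional -> a verdict-level change on Ticket — the shown value reads the same
  field seq in record Ticket: type int64 changed to float64 (its default is dropped) -> a verdict-level change on Ticket — the shown value reads the same
  renamed field notes to street in record Audit -> a verdict-level change on Ticket — the shown value reads the same

decoded: FAILS_AT (audit.country, R1)


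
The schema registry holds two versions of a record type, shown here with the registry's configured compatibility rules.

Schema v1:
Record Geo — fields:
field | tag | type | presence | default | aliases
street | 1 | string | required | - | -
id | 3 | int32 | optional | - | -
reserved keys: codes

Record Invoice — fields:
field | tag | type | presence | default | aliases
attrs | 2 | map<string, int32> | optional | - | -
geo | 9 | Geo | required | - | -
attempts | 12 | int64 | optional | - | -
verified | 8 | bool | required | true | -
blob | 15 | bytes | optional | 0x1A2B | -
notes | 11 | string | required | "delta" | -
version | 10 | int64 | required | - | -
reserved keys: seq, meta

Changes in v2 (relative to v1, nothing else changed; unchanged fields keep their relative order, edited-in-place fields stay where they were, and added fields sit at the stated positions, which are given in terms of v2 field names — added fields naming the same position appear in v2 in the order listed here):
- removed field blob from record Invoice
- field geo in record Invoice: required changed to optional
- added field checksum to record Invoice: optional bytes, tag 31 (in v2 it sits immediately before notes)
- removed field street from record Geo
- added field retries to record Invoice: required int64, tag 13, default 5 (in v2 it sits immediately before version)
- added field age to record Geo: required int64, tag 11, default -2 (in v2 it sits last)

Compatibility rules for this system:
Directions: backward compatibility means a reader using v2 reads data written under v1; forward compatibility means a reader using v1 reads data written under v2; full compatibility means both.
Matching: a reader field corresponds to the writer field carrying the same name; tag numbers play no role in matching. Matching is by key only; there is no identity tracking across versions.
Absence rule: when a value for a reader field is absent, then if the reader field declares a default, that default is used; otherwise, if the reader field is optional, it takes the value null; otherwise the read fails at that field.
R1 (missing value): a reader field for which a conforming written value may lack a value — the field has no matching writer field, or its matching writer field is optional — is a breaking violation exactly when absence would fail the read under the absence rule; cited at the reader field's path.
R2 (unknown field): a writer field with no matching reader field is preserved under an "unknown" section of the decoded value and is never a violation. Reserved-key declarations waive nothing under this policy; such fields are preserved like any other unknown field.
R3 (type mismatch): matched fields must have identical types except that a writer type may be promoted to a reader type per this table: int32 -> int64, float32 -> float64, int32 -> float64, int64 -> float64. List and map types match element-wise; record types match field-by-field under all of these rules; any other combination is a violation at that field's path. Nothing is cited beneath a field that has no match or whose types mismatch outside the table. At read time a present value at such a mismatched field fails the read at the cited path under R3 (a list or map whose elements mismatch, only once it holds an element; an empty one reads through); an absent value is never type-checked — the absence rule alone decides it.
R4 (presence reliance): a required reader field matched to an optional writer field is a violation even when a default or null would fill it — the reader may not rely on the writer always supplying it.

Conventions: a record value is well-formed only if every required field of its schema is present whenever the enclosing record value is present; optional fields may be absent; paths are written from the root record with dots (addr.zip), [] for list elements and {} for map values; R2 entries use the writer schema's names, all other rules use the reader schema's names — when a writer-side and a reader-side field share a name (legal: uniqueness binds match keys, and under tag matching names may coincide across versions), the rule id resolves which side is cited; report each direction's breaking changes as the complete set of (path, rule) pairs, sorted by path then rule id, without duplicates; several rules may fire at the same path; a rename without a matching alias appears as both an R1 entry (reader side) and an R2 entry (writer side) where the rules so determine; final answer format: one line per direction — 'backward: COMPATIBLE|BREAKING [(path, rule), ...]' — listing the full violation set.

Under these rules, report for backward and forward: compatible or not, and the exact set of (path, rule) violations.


backward: COMPATIBLE []; forward: BREAKING [(geo, R1), (geo, R4), (geo.street, R1)]

the writer's type comes first in each Invoice pair
backward for Invoice (reader v2, writer v1):
  attrs: map<string, int32> -> map<string, int32>, writer optional; from attrs
  geo: Geo -> Geo, writer required; from geo
  attempts: int64 -> int64, writer optional; from attempts
  verified: bool -> bool, writer required; from verified
  checksum has no writer counterpart
  notes: string -> string, writer required; from notes
  retries has no writer counterpart
  version: int64 -> int64, writer required; from version
  writer field blob has no reader counterpart
  geo.id: int32 -> int32, writer optional; from geo.id
  geo.age has no writer counterpart
  writer field geo.street has no reader counterpart
  => backward: COMPATIBLE
forward for Invoice (reader v1, writer v2):
  attrs: map<string, int32> -> map<string, int32>, writer optional; from attrs
  geo: Geo -> Geo, writer optional; from geo
  attempts: int64 -> int64, writer optional; from attempts
  verified: bool -> bool, writer required; from verified
  blob has no writer counterpart
  notes: string -> string, writer required; from notes
  version: int64 -> int64, writer required; from version
  writer field checksum has no reader counterpart
  writer field retries has no reader counterpart
  geo.street has no writer counterpart
  geo.id: int32 -> int32, writer optional; from geo.id
  writer field geo.age has no reader counterpart
  R1 fires at geo
  R4 fires at geo
  R1 fires at geo.street
  => 3 violation(s): forward is BREAKING for Invoice


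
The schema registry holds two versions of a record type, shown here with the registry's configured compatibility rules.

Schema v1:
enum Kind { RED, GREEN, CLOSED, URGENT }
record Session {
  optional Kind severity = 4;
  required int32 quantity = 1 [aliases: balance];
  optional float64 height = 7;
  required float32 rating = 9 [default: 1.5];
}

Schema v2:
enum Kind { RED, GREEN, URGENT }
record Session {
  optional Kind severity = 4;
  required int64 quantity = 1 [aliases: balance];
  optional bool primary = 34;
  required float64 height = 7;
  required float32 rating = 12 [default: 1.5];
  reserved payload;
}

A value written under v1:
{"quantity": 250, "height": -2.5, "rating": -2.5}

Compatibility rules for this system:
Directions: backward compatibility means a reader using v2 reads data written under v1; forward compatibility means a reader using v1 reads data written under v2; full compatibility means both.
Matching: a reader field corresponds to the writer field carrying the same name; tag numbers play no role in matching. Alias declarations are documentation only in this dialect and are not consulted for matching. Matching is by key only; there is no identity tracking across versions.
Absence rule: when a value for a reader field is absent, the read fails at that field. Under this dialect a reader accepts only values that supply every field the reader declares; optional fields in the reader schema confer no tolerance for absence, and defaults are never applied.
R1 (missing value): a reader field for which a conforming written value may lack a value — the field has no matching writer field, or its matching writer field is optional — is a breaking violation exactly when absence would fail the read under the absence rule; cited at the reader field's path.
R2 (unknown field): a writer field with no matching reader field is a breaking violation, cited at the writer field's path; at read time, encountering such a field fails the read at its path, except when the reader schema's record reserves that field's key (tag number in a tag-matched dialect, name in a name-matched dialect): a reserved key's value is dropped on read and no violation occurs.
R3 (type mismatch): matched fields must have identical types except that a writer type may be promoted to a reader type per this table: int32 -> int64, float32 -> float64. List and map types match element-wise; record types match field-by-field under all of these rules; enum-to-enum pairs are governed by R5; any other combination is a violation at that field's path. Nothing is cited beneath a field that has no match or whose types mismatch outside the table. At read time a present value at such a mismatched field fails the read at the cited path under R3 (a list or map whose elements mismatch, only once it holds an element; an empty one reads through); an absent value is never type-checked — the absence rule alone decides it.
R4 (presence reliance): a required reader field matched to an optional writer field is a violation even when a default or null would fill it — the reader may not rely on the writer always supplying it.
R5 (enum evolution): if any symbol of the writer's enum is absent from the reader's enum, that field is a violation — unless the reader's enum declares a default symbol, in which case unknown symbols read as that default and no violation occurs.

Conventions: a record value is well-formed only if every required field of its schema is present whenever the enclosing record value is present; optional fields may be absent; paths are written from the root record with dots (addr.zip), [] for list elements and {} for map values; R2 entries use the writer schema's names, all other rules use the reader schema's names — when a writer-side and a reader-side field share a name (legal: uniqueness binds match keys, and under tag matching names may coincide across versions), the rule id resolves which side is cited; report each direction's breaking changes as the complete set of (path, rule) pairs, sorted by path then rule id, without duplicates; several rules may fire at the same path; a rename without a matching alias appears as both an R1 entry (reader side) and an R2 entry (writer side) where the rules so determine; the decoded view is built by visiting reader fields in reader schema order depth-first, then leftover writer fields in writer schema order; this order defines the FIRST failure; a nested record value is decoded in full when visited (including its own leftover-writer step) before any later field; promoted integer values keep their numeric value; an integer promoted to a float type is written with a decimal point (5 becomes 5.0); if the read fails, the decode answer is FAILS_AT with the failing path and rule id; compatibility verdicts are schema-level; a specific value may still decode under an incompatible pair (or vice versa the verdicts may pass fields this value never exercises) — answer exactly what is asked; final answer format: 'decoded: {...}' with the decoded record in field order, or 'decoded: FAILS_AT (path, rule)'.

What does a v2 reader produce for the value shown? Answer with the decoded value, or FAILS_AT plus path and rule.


arrows below run writer -> reader for Session
decode walk for Session under reader schema v2:
  read fails at severity under R1 (no fill)
  => FAILS_AT (severity, R1)
remaining Session differences; none change what is asked:
  field quantity in record Session: type int32 changed to int64 -> shifts the Session verdicts, not this decode
  field height in record Session: optional changed to required -> shifts the Session verdicts, not this decode
  field rating in record Session: tag 9 changed to 12 -> no rule fires on it and the decoded Session view is identical with or without it
  added field primary to record Session: optional bool, tag 34 (in v2 it sits immediately before height) -> shifts the Session verdicts, not this decode

decoded: FAILS_AT (severity, R1)


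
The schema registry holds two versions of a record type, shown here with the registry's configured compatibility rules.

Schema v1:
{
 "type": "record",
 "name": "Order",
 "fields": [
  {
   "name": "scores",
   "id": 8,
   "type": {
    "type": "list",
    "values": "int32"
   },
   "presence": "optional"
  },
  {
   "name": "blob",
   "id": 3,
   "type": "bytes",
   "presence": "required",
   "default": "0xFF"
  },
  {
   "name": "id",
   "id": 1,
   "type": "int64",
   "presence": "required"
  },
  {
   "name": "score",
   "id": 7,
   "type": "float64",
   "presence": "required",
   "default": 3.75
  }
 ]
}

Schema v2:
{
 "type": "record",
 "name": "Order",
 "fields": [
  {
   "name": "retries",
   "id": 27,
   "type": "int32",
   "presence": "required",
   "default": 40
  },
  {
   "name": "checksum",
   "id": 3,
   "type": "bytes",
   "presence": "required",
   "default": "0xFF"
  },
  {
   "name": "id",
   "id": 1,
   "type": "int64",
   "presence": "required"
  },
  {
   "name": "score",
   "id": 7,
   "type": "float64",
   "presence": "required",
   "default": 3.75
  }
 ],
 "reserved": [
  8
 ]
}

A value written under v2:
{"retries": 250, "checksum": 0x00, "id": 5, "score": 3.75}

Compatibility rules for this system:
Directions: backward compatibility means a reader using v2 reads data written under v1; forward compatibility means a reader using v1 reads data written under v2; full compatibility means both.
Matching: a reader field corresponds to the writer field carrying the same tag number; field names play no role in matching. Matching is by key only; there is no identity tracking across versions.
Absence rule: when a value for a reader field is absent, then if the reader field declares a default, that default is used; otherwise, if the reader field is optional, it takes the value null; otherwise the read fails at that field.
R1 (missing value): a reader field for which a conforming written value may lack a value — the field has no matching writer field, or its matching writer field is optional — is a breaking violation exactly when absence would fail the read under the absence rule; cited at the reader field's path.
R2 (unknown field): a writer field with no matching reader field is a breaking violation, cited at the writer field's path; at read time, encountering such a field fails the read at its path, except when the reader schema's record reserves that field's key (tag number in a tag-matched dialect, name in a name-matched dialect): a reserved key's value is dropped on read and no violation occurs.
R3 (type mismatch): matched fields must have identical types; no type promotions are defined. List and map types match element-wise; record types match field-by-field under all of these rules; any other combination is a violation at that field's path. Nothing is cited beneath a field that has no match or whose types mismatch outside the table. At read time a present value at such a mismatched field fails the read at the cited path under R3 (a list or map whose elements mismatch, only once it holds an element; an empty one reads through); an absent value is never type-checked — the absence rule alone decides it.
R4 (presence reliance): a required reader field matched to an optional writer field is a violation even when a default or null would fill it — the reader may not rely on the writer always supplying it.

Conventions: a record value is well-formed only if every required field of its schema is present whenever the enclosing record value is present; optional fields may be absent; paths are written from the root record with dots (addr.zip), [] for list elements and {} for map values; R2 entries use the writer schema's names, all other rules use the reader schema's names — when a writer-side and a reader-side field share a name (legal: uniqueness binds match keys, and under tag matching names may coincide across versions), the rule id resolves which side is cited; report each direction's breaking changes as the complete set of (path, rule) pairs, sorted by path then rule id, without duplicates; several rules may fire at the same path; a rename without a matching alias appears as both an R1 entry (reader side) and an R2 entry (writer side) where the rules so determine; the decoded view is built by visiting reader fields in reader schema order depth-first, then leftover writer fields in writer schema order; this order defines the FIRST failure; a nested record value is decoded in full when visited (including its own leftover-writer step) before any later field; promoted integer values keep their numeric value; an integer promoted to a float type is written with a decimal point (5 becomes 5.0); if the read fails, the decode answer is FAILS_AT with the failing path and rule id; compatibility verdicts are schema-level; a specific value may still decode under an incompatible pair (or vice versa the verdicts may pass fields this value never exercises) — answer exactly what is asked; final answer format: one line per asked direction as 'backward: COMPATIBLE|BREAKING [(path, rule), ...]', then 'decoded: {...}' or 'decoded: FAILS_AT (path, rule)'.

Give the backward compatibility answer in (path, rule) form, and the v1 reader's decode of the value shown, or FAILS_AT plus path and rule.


each type pair in Order: writer, then reader
backward on Order — v2 reading data written by v1:
  no writer field matches reader retries
  bytes -> bytes, writer required: checksum aligns to blob
  int64 -> int64, writer required: id aligns to id
  float64 -> float64, writer required: score aligns to score
  writer scores: unknown to reader
  => backward: COMPATIBLE
decode (reader v1):
  scores := null (not supplied -> null)
  blob := 0x00 (from writer checksum)
  id := 5
  score := 3.75
  read fails at retries under R2 (unknown field)
  => FAILS_AT (retries, R2)
diffs on Order not affecting the asked answer:
  renamed field blob to checksum in record Order -> triggers nothing under Order's printed rules — same verdict
  removed field scores from record Order (its key 8 joins the reserved list) -> triggers nothing under Order's printed rules — same verdict

backward: COMPATIBLE []; decoded: FAILS_AT (retries, R2)


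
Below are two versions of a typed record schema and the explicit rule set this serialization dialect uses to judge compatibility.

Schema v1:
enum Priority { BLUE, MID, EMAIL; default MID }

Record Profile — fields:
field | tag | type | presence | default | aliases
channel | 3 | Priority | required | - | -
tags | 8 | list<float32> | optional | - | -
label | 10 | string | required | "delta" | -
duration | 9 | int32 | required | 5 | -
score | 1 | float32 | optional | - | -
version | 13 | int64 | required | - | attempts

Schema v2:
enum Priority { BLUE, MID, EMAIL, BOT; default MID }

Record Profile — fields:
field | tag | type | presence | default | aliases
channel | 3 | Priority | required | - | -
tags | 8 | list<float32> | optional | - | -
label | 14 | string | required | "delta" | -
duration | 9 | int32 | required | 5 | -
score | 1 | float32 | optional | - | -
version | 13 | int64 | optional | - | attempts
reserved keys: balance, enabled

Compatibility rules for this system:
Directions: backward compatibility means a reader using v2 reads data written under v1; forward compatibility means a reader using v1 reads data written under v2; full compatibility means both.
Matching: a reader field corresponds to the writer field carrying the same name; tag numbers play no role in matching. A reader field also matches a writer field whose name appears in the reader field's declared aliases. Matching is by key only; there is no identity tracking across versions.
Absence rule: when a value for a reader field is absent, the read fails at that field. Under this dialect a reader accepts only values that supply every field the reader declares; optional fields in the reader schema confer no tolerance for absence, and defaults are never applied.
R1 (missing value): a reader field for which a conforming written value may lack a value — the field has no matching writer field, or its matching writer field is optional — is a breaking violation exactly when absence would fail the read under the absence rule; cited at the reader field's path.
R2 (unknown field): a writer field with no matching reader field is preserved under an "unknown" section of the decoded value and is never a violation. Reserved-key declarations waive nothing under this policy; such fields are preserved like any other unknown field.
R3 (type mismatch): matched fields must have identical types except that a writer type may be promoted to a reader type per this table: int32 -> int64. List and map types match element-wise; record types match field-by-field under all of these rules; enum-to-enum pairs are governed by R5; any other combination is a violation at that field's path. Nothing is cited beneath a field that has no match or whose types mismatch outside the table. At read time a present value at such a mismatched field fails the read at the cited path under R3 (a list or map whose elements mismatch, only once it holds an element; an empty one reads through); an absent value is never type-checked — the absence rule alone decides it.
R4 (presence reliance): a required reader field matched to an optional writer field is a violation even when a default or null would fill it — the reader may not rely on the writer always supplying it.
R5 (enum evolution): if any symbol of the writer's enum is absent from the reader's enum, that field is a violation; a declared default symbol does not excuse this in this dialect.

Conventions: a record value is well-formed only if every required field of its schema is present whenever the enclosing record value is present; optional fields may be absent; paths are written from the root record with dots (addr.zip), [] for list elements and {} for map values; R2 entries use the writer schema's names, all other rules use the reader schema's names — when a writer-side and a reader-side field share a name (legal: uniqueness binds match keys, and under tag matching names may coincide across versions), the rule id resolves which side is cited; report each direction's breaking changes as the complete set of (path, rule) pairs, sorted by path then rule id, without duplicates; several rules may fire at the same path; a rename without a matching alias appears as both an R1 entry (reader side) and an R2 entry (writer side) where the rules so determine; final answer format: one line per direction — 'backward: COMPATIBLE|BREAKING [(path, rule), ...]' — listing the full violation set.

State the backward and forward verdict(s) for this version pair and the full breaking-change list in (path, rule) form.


in Profile below, arrows point writer -> reader
backward pass over Profile, reader schema v2, writer schema v1:
  channel: Priority -> Priority, writer required; from channel
  tags: list<float32> -> list<float32>, writer optional; from tags
  label: string -> string, writer required; from label
  duration: int32 -> int32, writer required; from duration
  score: float32 -> float32, writer optional; from score
  version: int64 -> int64, writer required; from version
  violation R1 at score
  violation R1 at tags
  => 2 violation(s): backward is BREAKING for Profile
forward pass over Profile, reader schema v1, writer schema v2:
  channel: Priority -> Priority, writer required; from channel
  tags: list<float32> -> list<float32>, writer optional; from tags
  label: string -> string, writer required; from label
  duration: int32 -> int32, writer required; from duration
  score: float32 -> float32, writer optional; from score
  version: int64 -> int64, writer optional; from version
  violation R5 at channel
  violation R1 at score
  violation R1 at tags
  violation R1 at version
  violation R4 at version
  => 5 violation(s): forward is BREAKING for Profile

backward: BREAKING [(score, R1), (tags, R1)]; forward: BREAKING [(channel, R5), (score, R1), (tags, R1), (version, R1), (version, R4)]


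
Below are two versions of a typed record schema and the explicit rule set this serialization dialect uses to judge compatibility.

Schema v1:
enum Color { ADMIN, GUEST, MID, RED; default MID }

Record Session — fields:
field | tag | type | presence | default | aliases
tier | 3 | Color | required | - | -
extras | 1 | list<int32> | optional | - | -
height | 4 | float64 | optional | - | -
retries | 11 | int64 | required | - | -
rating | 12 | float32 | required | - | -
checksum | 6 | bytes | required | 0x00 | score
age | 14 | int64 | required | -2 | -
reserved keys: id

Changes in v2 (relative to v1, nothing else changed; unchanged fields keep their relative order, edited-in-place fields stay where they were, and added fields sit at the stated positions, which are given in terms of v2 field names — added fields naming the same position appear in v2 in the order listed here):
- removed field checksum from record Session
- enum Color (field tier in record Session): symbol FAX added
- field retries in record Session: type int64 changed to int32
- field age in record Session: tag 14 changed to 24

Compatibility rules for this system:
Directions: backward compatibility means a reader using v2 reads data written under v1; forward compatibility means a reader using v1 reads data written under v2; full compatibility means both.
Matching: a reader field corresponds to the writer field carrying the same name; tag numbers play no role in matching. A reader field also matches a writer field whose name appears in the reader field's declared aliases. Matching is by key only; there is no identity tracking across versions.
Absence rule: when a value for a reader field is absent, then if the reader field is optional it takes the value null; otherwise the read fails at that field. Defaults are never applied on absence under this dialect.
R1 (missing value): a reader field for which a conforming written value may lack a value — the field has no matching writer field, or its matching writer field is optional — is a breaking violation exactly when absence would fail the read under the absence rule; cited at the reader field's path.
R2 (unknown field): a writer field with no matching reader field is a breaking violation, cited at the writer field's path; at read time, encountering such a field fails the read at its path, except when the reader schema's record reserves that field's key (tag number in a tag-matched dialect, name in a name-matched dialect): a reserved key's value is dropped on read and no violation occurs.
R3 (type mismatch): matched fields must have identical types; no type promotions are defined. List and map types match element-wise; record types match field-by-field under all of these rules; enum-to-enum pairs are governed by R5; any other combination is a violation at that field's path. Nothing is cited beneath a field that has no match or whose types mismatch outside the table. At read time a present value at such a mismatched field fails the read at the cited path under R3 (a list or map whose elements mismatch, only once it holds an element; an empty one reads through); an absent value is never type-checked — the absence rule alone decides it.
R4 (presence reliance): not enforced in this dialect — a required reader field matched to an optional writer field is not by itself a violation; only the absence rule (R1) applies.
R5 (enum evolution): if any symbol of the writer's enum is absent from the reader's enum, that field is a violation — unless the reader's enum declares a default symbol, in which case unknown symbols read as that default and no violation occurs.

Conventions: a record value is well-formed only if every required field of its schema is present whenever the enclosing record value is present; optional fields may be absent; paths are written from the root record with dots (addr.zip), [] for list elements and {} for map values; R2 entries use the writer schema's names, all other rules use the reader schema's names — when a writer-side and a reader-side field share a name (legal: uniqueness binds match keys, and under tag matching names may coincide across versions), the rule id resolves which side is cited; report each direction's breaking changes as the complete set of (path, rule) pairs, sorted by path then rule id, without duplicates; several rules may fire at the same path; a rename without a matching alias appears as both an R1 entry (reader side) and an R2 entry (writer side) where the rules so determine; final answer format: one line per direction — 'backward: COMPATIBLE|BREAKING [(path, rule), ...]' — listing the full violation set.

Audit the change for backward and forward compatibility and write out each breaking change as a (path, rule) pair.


backward: BREAKING [(checksum, R2), (retries, R3)]; forward: BREAKING [(checksum, R1), (retries, R3)]

the writer's type comes first in each Session pair
backward for Session (reader v2, writer v1):
  tier: Color -> Color, writer required; from tier
  extras: list<int32> -> list<int32>, writer optional; from extras
  height: float64 -> float64, writer optional; from height
  retries: int64 -> int32, writer required; from retries
  rating: float32 -> float32, writer required; from rating
  age: int64 -> int64, writer required; from age
  writer checksum: unknown to reader
  R2 fires at checksum
  R3 fires at retries
  => backward verdict for Session: BREAKING, 2 violation(s)
forward for Session (reader v1, writer v2):
  tier: Color -> Color, writer required; from tier
  extras: list<int32> -> list<int32>, writer optional; from extras
  height: float64 -> float64, writer optional; from height
  retries: int32 -> int64, writer required; from retries
  rating: float32 -> float32, writer required; from rating
  checksum: no writer-side match
  age: int64 -> int64, writer required; from age
  R1 fires at checksum
  R3 fires at retries
  => forward verdict for Session: BREAKING, 2 violation(s)
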